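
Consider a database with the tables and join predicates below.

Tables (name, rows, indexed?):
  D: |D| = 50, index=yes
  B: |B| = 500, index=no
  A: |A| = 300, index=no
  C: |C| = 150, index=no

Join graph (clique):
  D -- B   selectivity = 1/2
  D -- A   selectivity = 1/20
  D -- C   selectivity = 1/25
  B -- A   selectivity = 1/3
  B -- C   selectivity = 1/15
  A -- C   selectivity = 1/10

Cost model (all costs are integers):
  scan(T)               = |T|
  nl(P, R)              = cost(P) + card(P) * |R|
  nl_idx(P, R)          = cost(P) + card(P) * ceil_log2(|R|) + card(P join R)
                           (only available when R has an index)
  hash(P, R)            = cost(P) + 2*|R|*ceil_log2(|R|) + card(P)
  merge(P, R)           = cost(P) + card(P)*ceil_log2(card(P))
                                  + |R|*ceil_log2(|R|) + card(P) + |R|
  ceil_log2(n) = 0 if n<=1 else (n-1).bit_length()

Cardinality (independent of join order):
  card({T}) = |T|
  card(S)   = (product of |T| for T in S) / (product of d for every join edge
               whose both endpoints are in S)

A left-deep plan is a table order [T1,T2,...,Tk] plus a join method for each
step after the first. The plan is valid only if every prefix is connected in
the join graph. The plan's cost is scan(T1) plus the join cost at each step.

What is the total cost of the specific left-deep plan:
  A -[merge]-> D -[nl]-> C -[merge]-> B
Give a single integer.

step 1: scan A: cost=300, card=300
step 2: join D via merge
    card(P join D) = 300*50/(20) = 750
    cost = 300 + 300*9 + 50*6 + 300 + 50 = 3650
step 3: join C via nl
    card(P join C) = 750*150/(25*10) = 450
    cost = 3650 + 750*150 = 116150
step 4: join B via merge
    card(P join B) = 450*500/(2*3*15) = 2500
    cost = 116150 + 450*9 + 500*9 + 450 + 500 = 125650

125650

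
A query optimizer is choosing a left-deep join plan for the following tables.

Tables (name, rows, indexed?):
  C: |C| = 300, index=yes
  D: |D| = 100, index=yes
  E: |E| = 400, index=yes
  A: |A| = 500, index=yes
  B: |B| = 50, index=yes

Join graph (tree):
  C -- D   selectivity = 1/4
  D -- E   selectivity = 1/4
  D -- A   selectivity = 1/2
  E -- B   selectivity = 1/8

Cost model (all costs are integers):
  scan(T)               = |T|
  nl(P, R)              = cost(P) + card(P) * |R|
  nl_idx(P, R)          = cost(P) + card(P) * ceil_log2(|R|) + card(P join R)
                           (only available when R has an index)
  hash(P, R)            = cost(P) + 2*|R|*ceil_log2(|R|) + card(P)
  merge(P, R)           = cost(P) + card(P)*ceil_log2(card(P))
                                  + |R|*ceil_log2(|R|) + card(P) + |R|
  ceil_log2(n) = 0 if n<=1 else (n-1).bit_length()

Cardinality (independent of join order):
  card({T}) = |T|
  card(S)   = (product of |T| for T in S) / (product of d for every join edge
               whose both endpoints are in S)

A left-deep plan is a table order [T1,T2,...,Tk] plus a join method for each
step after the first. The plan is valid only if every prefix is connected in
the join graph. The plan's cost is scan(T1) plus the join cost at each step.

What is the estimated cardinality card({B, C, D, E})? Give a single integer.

4687500

Tables in S: B(50), C(300), D(100), E(400)
Edges inside S: C-D(d=4), D-E(d=4), E-B(d=8)
numerator = 50 * 300 * 100 * 400 = 600000000
denominator = 4 * 4 * 8 = 128
card(S) = 600000000 / 128 = 4687500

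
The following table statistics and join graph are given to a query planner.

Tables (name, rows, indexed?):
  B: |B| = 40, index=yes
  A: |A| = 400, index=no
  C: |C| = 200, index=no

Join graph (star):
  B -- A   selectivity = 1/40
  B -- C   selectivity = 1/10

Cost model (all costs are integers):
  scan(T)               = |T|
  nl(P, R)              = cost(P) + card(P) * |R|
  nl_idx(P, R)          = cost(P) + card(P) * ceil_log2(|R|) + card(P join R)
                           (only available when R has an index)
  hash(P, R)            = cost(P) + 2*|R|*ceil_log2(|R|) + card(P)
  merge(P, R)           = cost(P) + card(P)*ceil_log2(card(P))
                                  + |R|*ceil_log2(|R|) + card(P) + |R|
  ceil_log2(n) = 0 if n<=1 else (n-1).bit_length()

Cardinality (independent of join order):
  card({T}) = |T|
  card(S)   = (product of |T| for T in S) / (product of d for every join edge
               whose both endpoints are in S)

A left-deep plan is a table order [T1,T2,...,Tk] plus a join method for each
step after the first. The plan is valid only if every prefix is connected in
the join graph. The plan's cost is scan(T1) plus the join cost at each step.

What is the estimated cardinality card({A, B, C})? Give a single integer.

8000

Tables in S: A(400), B(40), C(200)
Edges inside S: B-A(d=40), B-C(d=10)
numerator = 400 * 40 * 200 = 3200000
denominator = 40 * 10 = 400
card(S) = 3200000 / 400 = 8000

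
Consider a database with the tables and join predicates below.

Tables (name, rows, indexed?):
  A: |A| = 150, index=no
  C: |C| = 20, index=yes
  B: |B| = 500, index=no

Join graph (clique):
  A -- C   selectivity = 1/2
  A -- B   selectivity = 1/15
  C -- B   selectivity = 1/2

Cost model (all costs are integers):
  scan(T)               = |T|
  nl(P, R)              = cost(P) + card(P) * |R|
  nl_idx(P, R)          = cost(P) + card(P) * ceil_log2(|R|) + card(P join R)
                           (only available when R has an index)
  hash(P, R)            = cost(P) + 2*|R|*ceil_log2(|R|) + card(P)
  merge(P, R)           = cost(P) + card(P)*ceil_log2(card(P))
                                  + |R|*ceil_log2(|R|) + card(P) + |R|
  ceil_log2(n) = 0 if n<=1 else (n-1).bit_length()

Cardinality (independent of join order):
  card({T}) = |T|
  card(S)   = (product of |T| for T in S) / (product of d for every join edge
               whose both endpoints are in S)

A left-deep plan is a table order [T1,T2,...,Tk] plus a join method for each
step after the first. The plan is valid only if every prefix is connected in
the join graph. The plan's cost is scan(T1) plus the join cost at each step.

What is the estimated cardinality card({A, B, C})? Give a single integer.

Tables in S: A(150), B(500), C(20)
Edges inside S: A-C(d=2), A-B(d=15), C-B(d=2)
numerator = 150 * 500 * 20 = 1500000
denominator = 2 * 15 * 2 = 60
card(S) = 1500000 / 60 = 25000

25000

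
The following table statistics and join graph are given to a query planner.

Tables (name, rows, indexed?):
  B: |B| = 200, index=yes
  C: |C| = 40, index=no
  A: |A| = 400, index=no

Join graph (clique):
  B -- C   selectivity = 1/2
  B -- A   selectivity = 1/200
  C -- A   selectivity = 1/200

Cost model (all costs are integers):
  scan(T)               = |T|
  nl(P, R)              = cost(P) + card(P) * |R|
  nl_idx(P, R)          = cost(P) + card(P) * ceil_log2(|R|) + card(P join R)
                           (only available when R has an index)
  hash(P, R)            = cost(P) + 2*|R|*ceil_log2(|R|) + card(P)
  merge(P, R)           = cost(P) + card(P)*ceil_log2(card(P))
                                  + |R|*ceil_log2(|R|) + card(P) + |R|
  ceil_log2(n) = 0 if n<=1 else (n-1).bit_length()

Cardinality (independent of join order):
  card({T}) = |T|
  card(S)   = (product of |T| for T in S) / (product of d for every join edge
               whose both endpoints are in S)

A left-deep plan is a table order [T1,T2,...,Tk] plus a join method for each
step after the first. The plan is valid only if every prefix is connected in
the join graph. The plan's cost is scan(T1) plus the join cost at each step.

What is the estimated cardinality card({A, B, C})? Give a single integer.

40

Tables in S: A(400), B(200), C(40)
Edges inside S: B-C(d=2), B-A(d=200), C-A(d=200)
numerator = 400 * 200 * 40 = 3200000
denominator = 2 * 200 * 200 = 80000
card(S) = 3200000 / 80000 = 40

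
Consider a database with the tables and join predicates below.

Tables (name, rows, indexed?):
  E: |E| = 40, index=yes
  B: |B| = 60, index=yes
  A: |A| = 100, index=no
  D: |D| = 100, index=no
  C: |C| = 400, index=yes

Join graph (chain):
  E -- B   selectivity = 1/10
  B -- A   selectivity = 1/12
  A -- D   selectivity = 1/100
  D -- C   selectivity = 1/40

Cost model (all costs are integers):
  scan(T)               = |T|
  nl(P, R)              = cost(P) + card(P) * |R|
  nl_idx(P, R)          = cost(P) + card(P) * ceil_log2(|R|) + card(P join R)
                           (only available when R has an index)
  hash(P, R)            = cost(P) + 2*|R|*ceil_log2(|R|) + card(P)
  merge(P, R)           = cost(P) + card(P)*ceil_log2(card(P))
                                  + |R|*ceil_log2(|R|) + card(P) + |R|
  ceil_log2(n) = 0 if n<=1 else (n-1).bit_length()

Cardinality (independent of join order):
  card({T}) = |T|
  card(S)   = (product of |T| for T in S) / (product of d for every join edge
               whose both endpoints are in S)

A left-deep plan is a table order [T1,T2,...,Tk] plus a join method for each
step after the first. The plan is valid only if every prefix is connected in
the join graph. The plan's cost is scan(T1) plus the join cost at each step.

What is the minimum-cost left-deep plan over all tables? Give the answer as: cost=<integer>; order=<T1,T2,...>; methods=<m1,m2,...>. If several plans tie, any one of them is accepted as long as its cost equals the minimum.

Selinger DP (subsets sized 1..n):
  {E}: scan cost=40, card=40
  {B}: scan cost=60, card=60
  {A}: scan cost=100, card=100
  {D}: scan cost=100, card=100
  {C}: scan cost=400, card=400
  {BE}: card=240; try (B,nl_idx)→520, (E,hash)→600, (E,nl_idx)→660, (B,merge)→740, (E,merge)→760, (B,hash)→800 …(+2); best=520 via (B,nl_idx)
  {AB}: card=500; try (B,hash)→920, (B,nl_idx)→1200, (A,merge)→1280, (B,merge)→1320, (A,hash)→1520, (A,nl)→6060 …(+1); best=920 via (B,hash)
  {AD}: card=100; try (D,hash)→1600, (A,hash)→1600, (D,merge)→1700, (A,merge)→1700, (D,nl)→10100, (A,nl)→10100; best=1600 via (D,hash)
  {CD}: card=1000; try (C,nl_idx)→2000, (D,hash)→2200, (C,merge)→4900, (D,merge)→5200, (C,hash)→7400, (C,nl)→40100 …(+1); best=2000 via (C,nl_idx)
  {ABE}: card=2000; try (E,hash)→1900, (A,hash)→2160, (A,merge)→3480, (E,nl_idx)→5920, (E,merge)→6200, (E,nl)→20920 …(+1); best=1900 via (E,hash)
  {ABD}: card=500; try (B,hash)→2420, (B,nl_idx)→2700, (D,hash)→2820, (B,merge)→2820, (D,merge)→6720, (B,nl)→7600 …(+1); best=2420 via (B,hash)
  {ACD}: card=1000; try (C,nl_idx)→3500, (A,hash)→4400, (C,merge)→6400, (C,hash)→8900, (A,merge)→13800, (C,nl)→41600 …(+1); best=3500 via (C,nl_idx)
  {ABDE}: card=2000; try (E,hash)→3400, (D,hash)→5300, (E,nl_idx)→7420, (E,merge)→7700, (E,nl)→22420, (D,merge)→26700 …(+1); best=3400 via (E,hash)
  {ABCD}: card=5000; try (B,hash)→5220, (C,hash)→10120, (C,merge)→11420, (C,nl_idx)→11920, (B,nl_idx)→14500, (B,merge)→14920 …(+2); best=5220 via (B,hash)
  {ABCDE}: card=20000; try (E,hash)→10700, (C,hash)→12600, (C,merge)→31400, (C,nl_idx)→41400, (E,nl_idx)→55220, (E,merge)→75500 …(+2); best=10700 via (E,hash)

cost=10700; order=A,D,C,B,E; methods=hash,nl_idx,hash,hash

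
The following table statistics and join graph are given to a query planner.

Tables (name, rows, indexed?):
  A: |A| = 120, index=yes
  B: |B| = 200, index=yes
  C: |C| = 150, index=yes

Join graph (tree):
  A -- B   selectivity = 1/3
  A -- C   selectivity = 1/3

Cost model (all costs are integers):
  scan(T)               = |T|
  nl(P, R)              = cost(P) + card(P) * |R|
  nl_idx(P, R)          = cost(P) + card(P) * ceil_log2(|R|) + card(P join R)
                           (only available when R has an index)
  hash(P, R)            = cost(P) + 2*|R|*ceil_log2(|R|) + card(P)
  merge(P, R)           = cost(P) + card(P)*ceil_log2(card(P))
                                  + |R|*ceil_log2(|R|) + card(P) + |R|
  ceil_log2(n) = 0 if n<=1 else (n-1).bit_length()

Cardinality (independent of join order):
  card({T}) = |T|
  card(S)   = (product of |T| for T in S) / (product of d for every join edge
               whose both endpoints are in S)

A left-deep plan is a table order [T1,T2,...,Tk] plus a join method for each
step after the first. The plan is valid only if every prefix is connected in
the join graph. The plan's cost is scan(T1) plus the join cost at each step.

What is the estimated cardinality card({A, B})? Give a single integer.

Tables in S: A(120), B(200)
Edges inside S: A-B(d=3)
numerator = 120 * 200 = 24000
denominator = 3 = 3
card(S) = 24000 / 3 = 8000

8000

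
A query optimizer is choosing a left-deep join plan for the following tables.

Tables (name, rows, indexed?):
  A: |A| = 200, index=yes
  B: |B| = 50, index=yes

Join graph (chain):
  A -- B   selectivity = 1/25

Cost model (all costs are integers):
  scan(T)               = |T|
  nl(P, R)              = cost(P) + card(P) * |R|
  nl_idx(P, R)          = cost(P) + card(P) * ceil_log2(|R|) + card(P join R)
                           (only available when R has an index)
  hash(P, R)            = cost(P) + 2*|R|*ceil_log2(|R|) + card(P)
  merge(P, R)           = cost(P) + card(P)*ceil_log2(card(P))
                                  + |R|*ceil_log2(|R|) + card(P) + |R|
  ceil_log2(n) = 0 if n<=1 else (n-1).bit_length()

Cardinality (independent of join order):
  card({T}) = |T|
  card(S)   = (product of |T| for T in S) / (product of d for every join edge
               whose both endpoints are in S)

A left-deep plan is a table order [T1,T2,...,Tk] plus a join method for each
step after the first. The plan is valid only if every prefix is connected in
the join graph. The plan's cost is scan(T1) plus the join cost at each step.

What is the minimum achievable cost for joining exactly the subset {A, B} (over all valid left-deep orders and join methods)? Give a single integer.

850

Selinger DP over subsets of {A,B}:
  {A}: scan cost=200, card=200
  {B}: scan cost=50, card=50
  {AB}: card=400; try (A,nl_idx)→850, (B,hash)→1000, (B,nl_idx)→1800, (A,merge)→2200, (B,merge)→2350, (A,hash)→3300 …(+2); best=850 via (A,nl_idx)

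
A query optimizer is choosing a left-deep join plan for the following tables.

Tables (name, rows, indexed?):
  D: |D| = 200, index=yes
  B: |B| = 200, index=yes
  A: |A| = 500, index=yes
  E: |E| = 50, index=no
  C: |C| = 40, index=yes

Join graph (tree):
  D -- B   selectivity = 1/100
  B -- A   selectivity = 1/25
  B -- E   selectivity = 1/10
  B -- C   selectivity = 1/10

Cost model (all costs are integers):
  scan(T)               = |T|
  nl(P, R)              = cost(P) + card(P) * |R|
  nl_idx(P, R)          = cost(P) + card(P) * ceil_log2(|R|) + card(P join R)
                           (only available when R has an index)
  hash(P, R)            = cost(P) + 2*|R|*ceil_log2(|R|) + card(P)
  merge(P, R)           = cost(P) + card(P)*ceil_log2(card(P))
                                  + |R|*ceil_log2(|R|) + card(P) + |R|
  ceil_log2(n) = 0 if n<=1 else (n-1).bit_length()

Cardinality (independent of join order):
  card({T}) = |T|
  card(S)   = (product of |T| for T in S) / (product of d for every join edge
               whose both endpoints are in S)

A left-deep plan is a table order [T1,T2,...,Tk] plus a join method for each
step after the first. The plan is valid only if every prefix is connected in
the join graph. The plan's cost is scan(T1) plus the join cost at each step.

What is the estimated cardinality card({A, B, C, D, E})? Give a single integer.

160000

Tables in S: A(500), B(200), C(40), D(200), E(50)
Edges inside S: D-B(d=100), B-A(d=25), B-E(d=10), B-C(d=10)
numerator = 500 * 200 * 40 * 200 * 50 = 40000000000
denominator = 100 * 25 * 10 * 10 = 250000
card(S) = 40000000000 / 250000 = 160000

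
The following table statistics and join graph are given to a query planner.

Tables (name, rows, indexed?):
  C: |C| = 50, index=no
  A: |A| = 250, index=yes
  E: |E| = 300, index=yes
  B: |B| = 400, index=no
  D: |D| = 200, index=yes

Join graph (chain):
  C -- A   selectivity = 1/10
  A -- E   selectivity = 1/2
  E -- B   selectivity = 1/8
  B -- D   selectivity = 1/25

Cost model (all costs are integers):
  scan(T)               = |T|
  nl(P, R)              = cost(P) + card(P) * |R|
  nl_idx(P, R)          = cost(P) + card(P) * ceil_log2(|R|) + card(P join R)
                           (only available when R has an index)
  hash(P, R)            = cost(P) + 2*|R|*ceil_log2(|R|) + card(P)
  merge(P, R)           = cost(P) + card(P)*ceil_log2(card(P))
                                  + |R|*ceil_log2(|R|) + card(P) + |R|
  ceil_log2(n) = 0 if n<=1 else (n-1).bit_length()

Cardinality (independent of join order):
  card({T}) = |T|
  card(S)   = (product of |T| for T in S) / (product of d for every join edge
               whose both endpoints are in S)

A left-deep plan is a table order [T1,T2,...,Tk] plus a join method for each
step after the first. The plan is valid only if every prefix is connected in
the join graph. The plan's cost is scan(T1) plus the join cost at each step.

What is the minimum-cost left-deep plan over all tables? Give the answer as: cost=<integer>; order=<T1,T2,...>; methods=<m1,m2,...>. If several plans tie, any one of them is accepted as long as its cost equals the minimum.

Selinger DP (subsets sized 1..n):
  {C}: scan cost=50, card=50
  {A}: scan cost=250, card=250
  {E}: scan cost=300, card=300
  {B}: scan cost=400, card=400
  {D}: scan cost=200, card=200
  {AC}: card=1250; try (C,hash)→1100, (A,nl_idx)→1700, (A,merge)→2650, (C,merge)→2850, (A,hash)→4100, (A,nl)→12550 …(+1); best=1100 via (C,hash)
  {AE}: card=37500; try (A,hash)→4600, (E,merge)→5500, (A,merge)→5550, (E,hash)→5900, (E,nl_idx)→40000, (A,nl_idx)→40200 …(+2); best=4600 via (A,hash)
  {BE}: card=15000; try (E,hash)→6200, (B,merge)→7300, (E,merge)→7400, (B,hash)→7800, (E,nl_idx)→19000, (B,nl)→120300 …(+1); best=6200 via (E,hash)
  {BD}: card=3200; try (D,hash)→4000, (B,merge)→6000, (D,merge)→6200, (D,nl_idx)→6800, (B,hash)→7600, (B,nl)→80200 …(+1); best=4000 via (D,hash)
  {ACE}: card=187500; try (E,hash)→7750, (E,merge)→19100, (C,hash)→42700, (E,nl_idx)→199850, (E,nl)→376100, (C,merge)→642450 …(+1); best=7750 via (E,hash)
  {ABE}: card=1875000; try (A,hash)→25200, (B,hash)→49300, (A,merge)→233450, (B,merge)→646100, (A,nl_idx)→2001200, (A,nl)→3756200 …(+1); best=25200 via (A,hash)
  {BDE}: card=120000; try (E,hash)→12600, (D,hash)→24400, (E,merge)→48600, (E,nl_idx)→152800, (D,merge)→233000, (D,nl_idx)→246200 …(+2); best=12600 via (E,hash)
  {ABCE}: card=9375000; try (B,hash)→202450, (C,hash)→1900800, (B,merge)→3574250, (C,merge)→41275550, (B,nl)→75007750, (C,nl)→93775200; best=202450 via (B,hash)
  {ABDE}: card=15000000; try (A,hash)→136600, (D,hash)→1903400, (A,merge)→2174850, (A,nl_idx)→15972600, (A,nl)→30012600, (D,nl_idx)→30025200 …(+2); best=136600 via (A,hash)
  {ABCDE}: card=75000000; try (D,hash)→9580650, (C,hash)→15137200, (D,nl_idx)→150202450, (D,merge)→234579250, (C,merge)→375136950, (C,nl)→750136600 …(+1); best=9580650 via (D,hash)

cost=9580650; order=A,C,E,B,D; methods=hash,hash,hash,hash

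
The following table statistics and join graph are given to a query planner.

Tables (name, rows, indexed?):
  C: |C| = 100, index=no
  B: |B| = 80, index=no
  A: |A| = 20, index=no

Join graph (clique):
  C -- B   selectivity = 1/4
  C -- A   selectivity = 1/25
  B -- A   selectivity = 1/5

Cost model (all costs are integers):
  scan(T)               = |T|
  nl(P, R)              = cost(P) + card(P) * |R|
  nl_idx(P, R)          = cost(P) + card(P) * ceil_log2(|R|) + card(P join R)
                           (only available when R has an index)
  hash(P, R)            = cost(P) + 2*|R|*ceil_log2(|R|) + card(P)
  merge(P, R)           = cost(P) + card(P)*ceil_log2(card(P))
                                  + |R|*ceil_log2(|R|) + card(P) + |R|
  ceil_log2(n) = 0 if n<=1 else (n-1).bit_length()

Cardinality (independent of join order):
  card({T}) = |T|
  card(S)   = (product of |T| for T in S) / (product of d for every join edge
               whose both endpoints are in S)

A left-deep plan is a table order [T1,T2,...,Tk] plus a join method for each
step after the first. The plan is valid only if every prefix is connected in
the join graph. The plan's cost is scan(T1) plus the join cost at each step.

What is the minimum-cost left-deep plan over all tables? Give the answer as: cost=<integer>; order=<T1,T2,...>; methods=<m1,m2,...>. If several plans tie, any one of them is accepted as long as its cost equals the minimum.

cost=1600; order=C,A,B; methods=hash,hash

Selinger DP (subsets sized 1..n):
  {C}: scan cost=100, card=100
  {B}: scan cost=80, card=80
  {A}: scan cost=20, card=20
  {BC}: card=2000; try (B,hash)→1320, (C,merge)→1520, (B,merge)→1540, (C,hash)→1560, (C,nl)→8080, (B,nl)→8100; best=1320 via (B,hash)
  {AC}: card=80; try (A,hash)→400, (C,merge)→940, (A,merge)→1020, (C,hash)→1440, (C,nl)→2020, (A,nl)→2100; best=400 via (A,hash)
  {AB}: card=320; try (A,hash)→360, (B,merge)→780, (A,merge)→840, (B,hash)→1160, (B,nl)→1620, (A,nl)→1680; best=360 via (A,hash)
  {ABC}: card=320; try (B,hash)→1600, (B,merge)→1680, (C,hash)→2080, (A,hash)→3520, (C,merge)→4360, (B,nl)→6800 …(+3); best=1600 via (B,hash)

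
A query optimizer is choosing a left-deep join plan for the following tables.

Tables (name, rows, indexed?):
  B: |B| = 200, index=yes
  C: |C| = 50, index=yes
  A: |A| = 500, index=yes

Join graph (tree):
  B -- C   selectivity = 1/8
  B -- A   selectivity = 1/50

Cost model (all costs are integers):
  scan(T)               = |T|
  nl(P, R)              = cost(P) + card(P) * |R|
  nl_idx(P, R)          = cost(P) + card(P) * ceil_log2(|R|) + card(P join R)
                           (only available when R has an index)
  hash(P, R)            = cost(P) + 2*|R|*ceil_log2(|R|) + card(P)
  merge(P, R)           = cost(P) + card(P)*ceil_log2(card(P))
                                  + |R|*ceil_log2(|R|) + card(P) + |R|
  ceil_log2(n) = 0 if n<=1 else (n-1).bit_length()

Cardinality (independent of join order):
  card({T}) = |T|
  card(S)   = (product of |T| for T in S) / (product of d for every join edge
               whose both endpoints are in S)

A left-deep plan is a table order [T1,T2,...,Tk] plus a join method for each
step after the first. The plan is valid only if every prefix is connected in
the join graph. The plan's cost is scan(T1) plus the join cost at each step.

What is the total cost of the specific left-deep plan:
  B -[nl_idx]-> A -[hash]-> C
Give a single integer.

step 1: scan B: cost=200, card=200
step 2: join A via nl_idx
    card(P join A) = 200*500/(50) = 2000
    cost = 200 + 200*9 + 2000 = 4000
step 3: join C via hash
    card(P join C) = 2000*50/(8) = 12500
    cost = 4000 + 2*50*6 + 2000 = 6600

6600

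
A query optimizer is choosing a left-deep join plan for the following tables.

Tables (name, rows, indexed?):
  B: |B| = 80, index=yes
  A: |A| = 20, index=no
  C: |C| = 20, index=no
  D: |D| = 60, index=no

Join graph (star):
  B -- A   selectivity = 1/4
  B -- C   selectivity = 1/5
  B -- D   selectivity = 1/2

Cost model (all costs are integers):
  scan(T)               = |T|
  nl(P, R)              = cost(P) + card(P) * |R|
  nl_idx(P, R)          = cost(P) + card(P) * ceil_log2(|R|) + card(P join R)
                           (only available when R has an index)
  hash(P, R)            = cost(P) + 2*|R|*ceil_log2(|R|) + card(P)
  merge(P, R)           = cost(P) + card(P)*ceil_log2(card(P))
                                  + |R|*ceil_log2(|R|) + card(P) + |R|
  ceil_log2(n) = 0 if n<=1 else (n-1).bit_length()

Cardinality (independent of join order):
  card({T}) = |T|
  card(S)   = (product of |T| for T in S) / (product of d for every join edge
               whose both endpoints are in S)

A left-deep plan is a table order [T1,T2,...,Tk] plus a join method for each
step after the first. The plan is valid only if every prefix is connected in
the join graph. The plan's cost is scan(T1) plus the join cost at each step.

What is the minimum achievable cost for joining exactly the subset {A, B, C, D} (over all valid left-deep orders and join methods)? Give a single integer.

Selinger DP over subsets of {A,B,C,D}:
  {B}: scan cost=80, card=80
  {A}: scan cost=20, card=20
  {C}: scan cost=20, card=20
  {D}: scan cost=60, card=60
  {AB}: card=400; try (A,hash)→360, (B,nl_idx)→560, (B,merge)→780, (A,merge)→840, (B,hash)→1160, (B,nl)→1620 …(+1); best=360 via (A,hash)
  {BC}: card=320; try (C,hash)→360, (B,nl_idx)→480, (B,merge)→780, (C,merge)→840, (B,hash)→1160, (B,nl)→1620 …(+1); best=360 via (C,hash)
  {BD}: card=2400; try (D,hash)→880, (B,merge)→1120, (D,merge)→1140, (B,hash)→1240, (B,nl_idx)→2880, (B,nl)→4860 …(+1); best=880 via (D,hash)
  {ABC}: card=1600; try (A,hash)→880, (C,hash)→960, (A,merge)→3680, (C,merge)→4480, (A,nl)→6760, (C,nl)→8360; best=880 via (A,hash)
  {ABD}: card=12000; try (D,hash)→1480, (A,hash)→3480, (D,merge)→4780, (D,nl)→24360, (A,merge)→32200, (A,nl)→48880; best=1480 via (D,hash)
  {BCD}: card=9600; try (D,hash)→1400, (C,hash)→3480, (D,merge)→3980, (D,nl)→19560, (C,merge)→32200, (C,nl)→48880; best=1400 via (D,hash)
  {ABCD}: card=48000; try (D,hash)→3200, (A,hash)→11200, (C,hash)→13680, (D,merge)→20500, (D,nl)→96880, (A,merge)→145520 …(+3); best=3200 via (D,hash)

3200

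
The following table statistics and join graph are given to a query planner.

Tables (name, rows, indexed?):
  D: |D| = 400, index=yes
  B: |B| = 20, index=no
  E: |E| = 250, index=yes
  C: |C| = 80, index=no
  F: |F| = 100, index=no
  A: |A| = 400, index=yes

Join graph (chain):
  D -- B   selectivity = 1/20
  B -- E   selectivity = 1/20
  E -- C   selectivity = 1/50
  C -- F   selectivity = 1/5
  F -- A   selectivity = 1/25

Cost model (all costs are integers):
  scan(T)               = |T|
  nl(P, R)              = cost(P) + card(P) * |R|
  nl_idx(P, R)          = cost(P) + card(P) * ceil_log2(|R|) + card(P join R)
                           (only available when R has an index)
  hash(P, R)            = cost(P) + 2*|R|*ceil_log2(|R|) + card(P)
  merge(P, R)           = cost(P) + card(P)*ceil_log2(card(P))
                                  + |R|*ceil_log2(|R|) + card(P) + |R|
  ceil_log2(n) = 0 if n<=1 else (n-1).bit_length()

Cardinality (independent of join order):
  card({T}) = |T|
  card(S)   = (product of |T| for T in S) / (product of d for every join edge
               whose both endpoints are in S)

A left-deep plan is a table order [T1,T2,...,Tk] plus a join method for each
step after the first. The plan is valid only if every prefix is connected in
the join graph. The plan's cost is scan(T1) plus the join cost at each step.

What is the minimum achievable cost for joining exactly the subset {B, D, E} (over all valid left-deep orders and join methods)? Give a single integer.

5000

Selinger DP over subsets of {B,D,E}:
  {D}: scan cost=400, card=400
  {B}: scan cost=20, card=20
  {E}: scan cost=250, card=250
  {BD}: card=400; try (D,nl_idx)→600, (B,hash)→1000, (D,merge)→4140, (B,merge)→4520, (D,hash)→7240, (D,nl)→8020 …(+1); best=600 via (D,nl_idx)
  {BE}: card=250; try (E,nl_idx)→430, (B,hash)→700, (E,merge)→2390, (B,merge)→2620, (E,hash)→4040, (E,nl)→5020 …(+1); best=430 via (E,nl_idx)
  {BDE}: card=5000; try (E,hash)→5000, (D,merge)→6680, (E,merge)→6850, (D,nl_idx)→7680, (D,hash)→7880, (E,nl_idx)→8800 …(+2); best=5000 via (E,hash)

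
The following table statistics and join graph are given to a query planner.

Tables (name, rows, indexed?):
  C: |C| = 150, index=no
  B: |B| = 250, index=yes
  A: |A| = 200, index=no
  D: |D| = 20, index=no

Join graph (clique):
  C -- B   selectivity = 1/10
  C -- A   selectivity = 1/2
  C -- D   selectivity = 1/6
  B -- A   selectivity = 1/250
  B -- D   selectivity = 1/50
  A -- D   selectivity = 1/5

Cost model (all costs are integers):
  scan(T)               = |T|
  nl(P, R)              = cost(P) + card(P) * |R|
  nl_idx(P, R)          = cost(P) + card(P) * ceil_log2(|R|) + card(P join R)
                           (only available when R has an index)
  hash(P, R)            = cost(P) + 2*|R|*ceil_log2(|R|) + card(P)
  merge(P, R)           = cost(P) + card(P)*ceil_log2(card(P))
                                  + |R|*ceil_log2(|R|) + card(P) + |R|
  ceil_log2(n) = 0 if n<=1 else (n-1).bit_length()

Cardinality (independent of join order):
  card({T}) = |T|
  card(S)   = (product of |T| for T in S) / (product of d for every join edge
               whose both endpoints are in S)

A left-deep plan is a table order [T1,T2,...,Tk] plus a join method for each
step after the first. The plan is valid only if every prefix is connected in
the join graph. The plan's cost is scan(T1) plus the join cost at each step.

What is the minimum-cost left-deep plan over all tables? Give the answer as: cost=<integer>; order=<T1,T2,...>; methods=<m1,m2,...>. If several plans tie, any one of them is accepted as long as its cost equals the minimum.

Selinger DP (subsets sized 1..n):
  {C}: scan cost=150, card=150
  {B}: scan cost=250, card=250
  {A}: scan cost=200, card=200
  {D}: scan cost=20, card=20
  {BC}: card=3750; try (C,hash)→2900, (B,merge)→3750, (C,merge)→3850, (B,hash)→4300, (B,nl_idx)→5100, (B,nl)→37650 …(+1); best=2900 via (C,hash)
  {AC}: card=15000; try (C,hash)→2800, (A,merge)→3300, (C,merge)→3350, (A,hash)→3500, (A,nl)→30150, (C,nl)→30200; best=2800 via (C,hash)
  {CD}: card=500; try (D,hash)→500, (C,merge)→1490, (D,merge)→1620, (C,hash)→2440, (C,nl)→3020, (D,nl)→3150; best=500 via (D,hash)
  {AB}: card=200; try (B,nl_idx)→2000, (A,hash)→3700, (B,merge)→4250, (A,merge)→4300, (B,hash)→4400, (B,nl)→50200 …(+1); best=2000 via (B,nl_idx)
  {BD}: card=100; try (B,nl_idx)→280, (D,hash)→700, (B,merge)→2390, (D,merge)→2620, (B,hash)→4040, (B,nl)→5020 …(+1); best=280 via (B,nl_idx)
  {AD}: card=800; try (D,hash)→600, (A,merge)→1940, (D,merge)→2120, (A,hash)→3240, (A,nl)→4020, (D,nl)→4200; best=600 via (D,hash)
  {ABC}: card=1500; try (C,hash)→4600, (C,merge)→5150, (A,hash)→9850, (B,hash)→21800, (C,nl)→32000, (A,merge)→53450 …(+4); best=4600 via (C,hash)
  {BCD}: card=250; try (C,merge)→2430, (C,hash)→2780, (B,nl_idx)→4750, (B,hash)→5000, (D,hash)→6850, (B,merge)→7750 …(+4); best=2430 via (C,merge)
  {ACD}: card=10000; try (C,hash)→3800, (A,hash)→4200, (A,merge)→7300, (C,merge)→10750, (D,hash)→18000, (A,nl)→100500 …(+3); best=3800 via (C,hash)
  {ABD}: card=16; try (D,hash)→2400, (A,merge)→2880, (A,hash)→3580, (D,merge)→3920, (B,hash)→5400, (D,nl)→6000 …(+4); best=2400 via (D,hash)
  {ABCD}: card=20; try (C,merge)→3830, (C,nl)→4800, (C,hash)→4816, (A,hash)→5880, (D,hash)→6300, (A,merge)→6480 …(+7); best=3830 via (C,merge)

cost=3830; order=A,B,D,C; methods=nl_idx,hash,merge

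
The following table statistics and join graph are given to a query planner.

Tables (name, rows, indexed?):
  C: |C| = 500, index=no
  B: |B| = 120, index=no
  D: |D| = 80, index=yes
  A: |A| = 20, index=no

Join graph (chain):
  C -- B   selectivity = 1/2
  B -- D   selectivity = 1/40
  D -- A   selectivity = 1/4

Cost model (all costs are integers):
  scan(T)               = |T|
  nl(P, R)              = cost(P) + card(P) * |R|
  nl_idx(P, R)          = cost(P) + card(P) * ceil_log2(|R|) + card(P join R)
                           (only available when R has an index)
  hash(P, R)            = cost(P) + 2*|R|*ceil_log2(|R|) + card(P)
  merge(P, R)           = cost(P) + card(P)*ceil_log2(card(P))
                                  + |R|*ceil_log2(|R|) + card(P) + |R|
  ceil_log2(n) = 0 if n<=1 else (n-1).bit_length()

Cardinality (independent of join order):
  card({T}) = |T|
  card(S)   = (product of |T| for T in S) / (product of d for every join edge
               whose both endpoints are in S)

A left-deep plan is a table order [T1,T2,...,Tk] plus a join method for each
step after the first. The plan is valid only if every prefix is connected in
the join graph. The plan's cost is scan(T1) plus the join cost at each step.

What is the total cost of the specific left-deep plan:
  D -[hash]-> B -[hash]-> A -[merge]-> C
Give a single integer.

step 1: scan D: cost=80, card=80
step 2: join B via hash
    card(P join B) = 80*120/(40) = 240
    cost = 80 + 2*120*7 + 80 = 1840
step 3: join A via hash
    card(P join A) = 240*20/(4) = 1200
    cost = 1840 + 2*20*5 + 240 = 2280
step 4: join C via merge
    card(P join C) = 1200*500/(2) = 300000
    cost = 2280 + 1200*11 + 500*9 + 1200 + 500 = 21680

21680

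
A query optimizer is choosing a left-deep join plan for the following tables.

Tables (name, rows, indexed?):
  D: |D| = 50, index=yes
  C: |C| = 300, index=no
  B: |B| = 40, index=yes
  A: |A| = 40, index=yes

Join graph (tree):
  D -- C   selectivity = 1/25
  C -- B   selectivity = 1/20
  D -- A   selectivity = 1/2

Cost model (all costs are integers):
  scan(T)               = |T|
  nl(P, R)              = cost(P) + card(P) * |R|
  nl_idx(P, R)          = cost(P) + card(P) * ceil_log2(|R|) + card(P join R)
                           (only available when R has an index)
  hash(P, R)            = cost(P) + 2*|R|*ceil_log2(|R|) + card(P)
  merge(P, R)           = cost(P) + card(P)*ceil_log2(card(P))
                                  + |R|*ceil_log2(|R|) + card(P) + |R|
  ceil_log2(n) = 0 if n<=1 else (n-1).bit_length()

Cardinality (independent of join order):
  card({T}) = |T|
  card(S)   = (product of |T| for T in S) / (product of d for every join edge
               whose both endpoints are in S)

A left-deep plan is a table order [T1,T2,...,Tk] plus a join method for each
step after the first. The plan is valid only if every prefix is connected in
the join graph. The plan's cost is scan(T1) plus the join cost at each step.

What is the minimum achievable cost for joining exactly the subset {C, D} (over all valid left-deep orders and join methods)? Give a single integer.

1200

Selinger DP over subsets of {C,D}:
  {D}: scan cost=50, card=50
  {C}: scan cost=300, card=300
  {CD}: card=600; try (D,hash)→1200, (D,nl_idx)→2700, (C,merge)→3400, (D,merge)→3650, (C,hash)→5500, (C,nl)→15050 …(+1); best=1200 via (D,hash)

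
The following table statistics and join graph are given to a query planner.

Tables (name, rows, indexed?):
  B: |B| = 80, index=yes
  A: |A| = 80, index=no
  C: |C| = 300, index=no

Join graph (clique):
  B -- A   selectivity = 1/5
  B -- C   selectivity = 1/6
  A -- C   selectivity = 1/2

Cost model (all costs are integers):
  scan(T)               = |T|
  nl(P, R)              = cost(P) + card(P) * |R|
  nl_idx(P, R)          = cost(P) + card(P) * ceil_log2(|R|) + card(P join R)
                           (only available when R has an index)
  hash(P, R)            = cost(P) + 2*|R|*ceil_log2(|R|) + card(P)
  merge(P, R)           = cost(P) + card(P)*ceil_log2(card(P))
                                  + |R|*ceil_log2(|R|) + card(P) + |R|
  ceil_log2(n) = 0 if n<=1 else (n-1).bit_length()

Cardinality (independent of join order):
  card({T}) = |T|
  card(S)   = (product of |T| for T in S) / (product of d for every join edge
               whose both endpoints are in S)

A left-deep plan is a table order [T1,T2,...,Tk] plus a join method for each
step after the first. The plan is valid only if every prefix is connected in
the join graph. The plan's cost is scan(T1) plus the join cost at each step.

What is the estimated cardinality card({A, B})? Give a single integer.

1280

Tables in S: A(80), B(80)
Edges inside S: B-A(d=5)
numerator = 80 * 80 = 6400
denominator = 5 = 5
card(S) = 6400 / 5 = 1280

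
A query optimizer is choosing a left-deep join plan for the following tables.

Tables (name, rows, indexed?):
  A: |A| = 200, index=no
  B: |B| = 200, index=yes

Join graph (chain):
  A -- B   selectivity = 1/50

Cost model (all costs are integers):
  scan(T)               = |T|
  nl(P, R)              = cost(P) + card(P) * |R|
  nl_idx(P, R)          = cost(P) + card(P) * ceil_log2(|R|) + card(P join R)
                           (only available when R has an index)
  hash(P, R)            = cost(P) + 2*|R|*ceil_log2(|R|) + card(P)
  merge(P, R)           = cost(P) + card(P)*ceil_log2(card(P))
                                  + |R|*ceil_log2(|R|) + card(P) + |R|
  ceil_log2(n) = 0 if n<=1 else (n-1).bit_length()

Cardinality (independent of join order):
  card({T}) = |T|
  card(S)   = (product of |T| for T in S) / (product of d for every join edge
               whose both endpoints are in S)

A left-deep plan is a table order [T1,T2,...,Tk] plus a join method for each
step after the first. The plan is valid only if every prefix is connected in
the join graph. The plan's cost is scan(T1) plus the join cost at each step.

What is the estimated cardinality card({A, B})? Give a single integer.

Tables in S: A(200), B(200)
Edges inside S: A-B(d=50)
numerator = 200 * 200 = 40000
denominator = 50 = 50
card(S) = 40000 / 50 = 800

800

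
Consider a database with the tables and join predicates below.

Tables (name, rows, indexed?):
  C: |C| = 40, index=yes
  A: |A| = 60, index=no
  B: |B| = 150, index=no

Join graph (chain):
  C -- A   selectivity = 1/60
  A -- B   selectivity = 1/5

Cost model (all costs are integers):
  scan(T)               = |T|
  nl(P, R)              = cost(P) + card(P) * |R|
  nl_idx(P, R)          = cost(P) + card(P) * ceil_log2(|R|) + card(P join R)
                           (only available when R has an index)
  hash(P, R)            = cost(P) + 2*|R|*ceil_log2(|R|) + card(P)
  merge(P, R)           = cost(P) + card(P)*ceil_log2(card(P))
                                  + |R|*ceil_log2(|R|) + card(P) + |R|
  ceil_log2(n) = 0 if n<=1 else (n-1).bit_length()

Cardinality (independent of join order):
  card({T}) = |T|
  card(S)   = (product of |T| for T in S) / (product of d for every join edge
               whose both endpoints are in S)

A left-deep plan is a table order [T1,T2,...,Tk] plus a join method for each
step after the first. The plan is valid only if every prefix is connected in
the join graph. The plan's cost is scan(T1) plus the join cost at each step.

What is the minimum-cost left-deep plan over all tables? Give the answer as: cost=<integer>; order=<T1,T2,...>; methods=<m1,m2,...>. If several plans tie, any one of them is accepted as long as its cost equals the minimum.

Selinger DP (subsets sized 1..n):
  {C}: scan cost=40, card=40
  {A}: scan cost=60, card=60
  {B}: scan cost=150, card=150
  {AC}: card=40; try (C,nl_idx)→460, (C,hash)→600, (A,merge)→740, (C,merge)→760, (A,hash)→800, (A,nl)→2440 …(+1); best=460 via (C,nl_idx)
  {AB}: card=1800; try (A,hash)→1020, (B,merge)→1830, (A,merge)→1920, (B,hash)→2520, (B,nl)→9060, (A,nl)→9150; best=1020 via (A,hash)
  {ABC}: card=1200; try (B,merge)→2090, (B,hash)→2900, (C,hash)→3300, (B,nl)→6460, (C,nl_idx)→13020, (C,merge)→22900 …(+1); best=2090 via (B,merge)

cost=2090; order=A,C,B; methods=nl_idx,merge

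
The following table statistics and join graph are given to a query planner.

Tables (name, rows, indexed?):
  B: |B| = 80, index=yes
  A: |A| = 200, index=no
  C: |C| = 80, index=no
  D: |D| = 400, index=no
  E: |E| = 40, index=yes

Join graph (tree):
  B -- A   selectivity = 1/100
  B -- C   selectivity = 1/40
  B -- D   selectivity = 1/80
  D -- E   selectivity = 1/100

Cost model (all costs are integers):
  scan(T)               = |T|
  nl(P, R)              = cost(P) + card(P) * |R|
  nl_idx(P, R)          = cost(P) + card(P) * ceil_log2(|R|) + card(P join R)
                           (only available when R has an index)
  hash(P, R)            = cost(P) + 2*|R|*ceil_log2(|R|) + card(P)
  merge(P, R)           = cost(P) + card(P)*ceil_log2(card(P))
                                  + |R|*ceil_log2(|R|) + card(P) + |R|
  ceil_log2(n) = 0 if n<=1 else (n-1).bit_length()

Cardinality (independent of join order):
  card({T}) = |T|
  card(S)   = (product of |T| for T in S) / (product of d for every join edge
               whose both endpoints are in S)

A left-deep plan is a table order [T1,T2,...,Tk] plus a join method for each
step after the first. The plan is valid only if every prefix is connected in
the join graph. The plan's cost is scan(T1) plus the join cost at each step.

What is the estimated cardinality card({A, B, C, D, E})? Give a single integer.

Tables in S: A(200), B(80), C(80), D(400), E(40)
Edges inside S: B-A(d=100), B-C(d=40), B-D(d=80), D-E(d=100)
numerator = 200 * 80 * 80 * 400 * 40 = 20480000000
denominator = 100 * 40 * 80 * 100 = 32000000
card(S) = 20480000000 / 32000000 = 640

640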